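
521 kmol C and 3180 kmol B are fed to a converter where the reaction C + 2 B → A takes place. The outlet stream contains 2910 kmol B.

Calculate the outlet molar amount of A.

For B: n = n₀ − 2ξ → 2910 = 3180 − 2ξ, giving ξ = 135 kmol.
Outlet amounts (n = n₀ + ν ξ):
  C: 521 − 1(135) = 386
  B: 3180 − 2(135) = 2910
  A: 0 + 1(135) = 135

135 kmol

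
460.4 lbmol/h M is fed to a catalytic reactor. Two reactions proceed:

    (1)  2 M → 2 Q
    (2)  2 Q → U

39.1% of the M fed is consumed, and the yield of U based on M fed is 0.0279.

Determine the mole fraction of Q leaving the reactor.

0.345

Conversion of M: M consumed = 2ξ₁ = 0.391 × 460.4 → ξ₁ = 90.01 lbmol/h.
Yield of U: 1ξ₂ / 460.4 = 0.0279 → ξ₂ = 12.85 lbmol/h.
Outlet amounts (n = n₀ + Σ ν·ξ):
  M: 460.4 − 2(90.01) = 280.4
  Q: 0 + 2(90.01) − 2(12.85) = 154.3
  U: 0 + 1(12.85) = 12.85
Total out = 447.6 lbmol/h; y_Q = 154.3 / 447.6 = 0.3448.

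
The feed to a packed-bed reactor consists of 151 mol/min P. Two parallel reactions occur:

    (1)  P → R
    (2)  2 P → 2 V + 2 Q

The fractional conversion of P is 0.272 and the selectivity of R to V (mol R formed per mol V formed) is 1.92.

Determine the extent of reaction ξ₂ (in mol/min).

ξ₂ = 7.03 mol/min

Conversion of P: P consumed = 0.272 × 151 = 41.07 mol/min = 1ξ₁ + 2ξ₂.
Selectivity: 1ξ₁ / (2ξ₂) = 1.92 → ξ₁ = 3.84 ξ₂.
Substitute: (1·3.84 + 2) ξ₂ = 41.07 → ξ₂ = 7.033 mol/min, ξ₁ = 27.01 mol/min.
Outlet amounts (n = n₀ + Σ ν·ξ):
  P: 151 − 1(27.01) − 2(7.033) = 109.9
  R: 0 + 1(27.01) = 27.01
  V: 0 + 2(7.033) = 14.07
  Q: 0 + 2(7.033) = 14.07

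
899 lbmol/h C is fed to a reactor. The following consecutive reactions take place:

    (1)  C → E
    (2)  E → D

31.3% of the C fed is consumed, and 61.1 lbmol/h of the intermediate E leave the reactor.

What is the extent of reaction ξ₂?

ξ₂ = 220 lbmol/h

Conversion of C: C consumed = 1ξ₁ = 0.313 × 899 → ξ₁ = 281.4 lbmol/h.
E balance: n_E = 0 + 1ξ₁ − 1ξ₂ = 61.1 → ξ₂ = (1·281.4 − 61.1)/1 = 220.3 lbmol/h.
Outlet amounts (n = n₀ + Σ ν·ξ):
  C: 899 − 1(281.4) = 617.6
  E: 0 + 1(281.4) − 1(220.3) = 61.1
  D: 0 + 1(220.3) = 220.3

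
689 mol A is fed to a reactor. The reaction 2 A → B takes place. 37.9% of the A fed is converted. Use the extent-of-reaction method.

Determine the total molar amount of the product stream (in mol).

558 mol

A reacted = 0.379 × 689 = 261.1 mol; ν_A = −2, so ξ = 261.1/2 = 130.6 mol.
Outlet amounts (n = n₀ + ν ξ):
  A: 689 − 2(130.6) = 427.9
  B: 0 + 1(130.6) = 130.6
Total out = 427.9 + 130.6 = 558.4 mol.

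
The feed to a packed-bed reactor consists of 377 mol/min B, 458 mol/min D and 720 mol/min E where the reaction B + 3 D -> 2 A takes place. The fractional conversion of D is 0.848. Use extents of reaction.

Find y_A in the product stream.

0.2

D reacted = 0.848 × 458 = 388.4 mol/min; ν_D = −3, so ξ = 388.4/3 = 129.5 mol/min.
Outlet amounts (n = n₀ + ν ξ):
  B: 377 − 1(129.5) = 247.5
  D: 458 − 3(129.5) = 69.62
  A: 0 + 2(129.5) = 258.9
  E: 720 (inert)
Total out = 1296 mol/min; y_A = 258.9 / 1296 = 0.1998.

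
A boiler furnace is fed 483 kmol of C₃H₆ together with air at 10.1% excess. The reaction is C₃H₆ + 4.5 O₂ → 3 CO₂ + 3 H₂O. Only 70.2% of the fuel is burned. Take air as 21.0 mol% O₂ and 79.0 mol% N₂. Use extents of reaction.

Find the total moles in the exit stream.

12000 kmol

Stoichiometric O₂ = 4.5 × 483 = 2174 kmol; O₂ fed = 2174 × 1.101 = 2393 kmol.
N₂ fed = 2393 × 79/21 = 9002 kmol.
Fuel reacted = 0.702 × 483 → ξ = 339.1 kmol.
Outlet (n = n₀ + ν ξ):
  C₃H₆: 483 − 1(339.1) = 143.9
  O₂: 2393 − 4.5(339.1) = 867.2
  N₂: 9002 (inert)
  CO₂: 0 + 3(339.1) = 1017
  H₂O: 0 + 3(339.1) = 1017
Total out = 143.9 + 867.2 + 9002 + 1017 + 1017 = 12050 kmol.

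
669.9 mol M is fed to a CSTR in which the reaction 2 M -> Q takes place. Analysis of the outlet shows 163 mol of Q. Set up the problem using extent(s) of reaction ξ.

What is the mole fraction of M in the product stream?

For Q: n = n₀ + 1ξ → 163 = 0 + 1ξ, giving ξ = 163 mol.
Outlet amounts (n = n₀ + ν ξ):
  M: 669.9 − 2(163) = 343.9
  Q: 0 + 1(163) = 163
Total out = 506.9 mol; y_M = 343.9 / 506.9 = 0.6784.

0.678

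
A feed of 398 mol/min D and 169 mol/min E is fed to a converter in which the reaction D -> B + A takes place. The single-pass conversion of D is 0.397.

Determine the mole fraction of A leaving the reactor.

0.218

D reacted = 0.397 × 398 = 158 mol/min; ν_D = −1, so ξ = 158/1 = 158 mol/min.
Outlet amounts (n = n₀ + ν ξ):
  D: 398 − 1(158) = 240
  B: 0 + 1(158) = 158
  A: 0 + 1(158) = 158
  E: 169 (inert)
Total out = 725 mol/min; y_A = 158 / 725 = 0.2179.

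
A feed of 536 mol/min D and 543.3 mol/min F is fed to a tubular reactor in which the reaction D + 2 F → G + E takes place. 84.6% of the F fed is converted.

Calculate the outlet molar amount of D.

F reacted = 0.846 × 543.3 = 459.6 mol/min; ν_F = −2, so ξ = 459.6/2 = 229.8 mol/min.
Outlet amounts (n = n₀ + ν ξ):
  D: 536 − 1(229.8) = 306.2
  F: 543.3 − 2(229.8) = 83.67
  G: 0 + 1(229.8) = 229.8
  E: 0 + 1(229.8) = 229.8

306 mol/min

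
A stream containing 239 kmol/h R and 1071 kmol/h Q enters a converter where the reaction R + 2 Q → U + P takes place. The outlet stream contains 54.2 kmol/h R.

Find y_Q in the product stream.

For R: n = n₀ − 1ξ → 54.2 = 239 − 1ξ, giving ξ = 184.8 kmol/h.
Outlet amounts (n = n₀ + ν ξ):
  R: 239 − 1(184.8) = 54.2
  Q: 1071 − 2(184.8) = 701.4
  U: 0 + 1(184.8) = 184.8
  P: 0 + 1(184.8) = 184.8
Total out = 1125 kmol/h; y_Q = 701.4 / 1125 = 0.6234.

0.623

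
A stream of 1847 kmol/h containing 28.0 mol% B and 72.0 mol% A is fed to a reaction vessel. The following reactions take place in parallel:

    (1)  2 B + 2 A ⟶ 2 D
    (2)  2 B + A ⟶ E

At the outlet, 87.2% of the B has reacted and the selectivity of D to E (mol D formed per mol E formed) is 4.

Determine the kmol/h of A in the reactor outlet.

Conversion of B: B consumed = 0.872 × 517.2 = 451 kmol/h = 2ξ₁ + 2ξ₂.
Selectivity: 2ξ₁ / (1ξ₂) = 4 → ξ₁ = 2 ξ₂.
Substitute: (2·2 + 2) ξ₂ = 451 → ξ₂ = 75.16 kmol/h, ξ₁ = 150.3 kmol/h.
Outlet amounts (n = n₀ + Σ ν·ξ):
  B: 517.2 − 2(150.3) − 2(75.16) = 66.2
  A: 1330 − 2(150.3) − 1(75.16) = 954
  D: 0 + 2(150.3) = 300.6
  E: 0 + 1(75.16) = 75.16

954 kmol/h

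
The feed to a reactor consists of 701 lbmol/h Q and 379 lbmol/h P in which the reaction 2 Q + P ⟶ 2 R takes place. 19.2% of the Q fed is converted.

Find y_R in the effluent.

Q reacted = 0.192 × 701 = 134.6 lbmol/h; ν_Q = −2, so ξ = 134.6/2 = 67.3 lbmol/h.
Outlet amounts (n = n₀ + ν ξ):
  Q: 701 − 2(67.3) = 566.4
  P: 379 − 1(67.3) = 311.7
  R: 0 + 2(67.3) = 134.6
Total out = 1013 lbmol/h; y_R = 134.6 / 1013 = 0.1329.

0.133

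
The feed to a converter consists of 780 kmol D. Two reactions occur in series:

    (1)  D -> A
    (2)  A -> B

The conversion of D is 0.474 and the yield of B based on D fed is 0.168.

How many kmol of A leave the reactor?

239 kmol

Conversion of D: D consumed = 1ξ₁ = 0.474 × 780 → ξ₁ = 369.7 kmol.
Yield of B: 1ξ₂ / 780 = 0.168 → ξ₂ = 131 kmol.
Outlet amounts (n = n₀ + Σ ν·ξ):
  D: 780 − 1(369.7) = 410.3
  A: 0 + 1(369.7) − 1(131) = 238.7
  B: 0 + 1(131) = 131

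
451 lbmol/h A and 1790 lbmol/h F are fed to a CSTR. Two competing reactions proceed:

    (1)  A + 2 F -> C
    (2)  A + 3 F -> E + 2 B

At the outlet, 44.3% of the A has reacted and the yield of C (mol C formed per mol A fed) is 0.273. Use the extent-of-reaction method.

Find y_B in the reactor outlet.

0.0799

Yield of C: 1ξ₁ / 451 = 0.273 → ξ₁ = 123.1 lbmol/h.
Conversion of A: 1ξ₁ + 1ξ₂ = 0.443 × 451 = 199.8 → ξ₂ = 76.67 lbmol/h.
Outlet amounts (n = n₀ + Σ ν·ξ):
  A: 451 − 1(123.1) − 1(76.67) = 251.2
  F: 1790 − 2(123.1) − 3(76.67) = 1314
  C: 0 + 1(123.1) = 123.1
  E: 0 + 1(76.67) = 76.67
  B: 0 + 2(76.67) = 153.3
Total out = 1918 lbmol/h; y_B = 153.3 / 1918 = 0.07994.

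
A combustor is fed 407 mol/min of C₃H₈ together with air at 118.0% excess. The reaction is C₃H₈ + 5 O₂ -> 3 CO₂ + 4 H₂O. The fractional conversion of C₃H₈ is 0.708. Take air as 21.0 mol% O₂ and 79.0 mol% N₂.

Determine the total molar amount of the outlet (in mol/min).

21800 mol/min

Stoichiometric O₂ = 5 × 407 = 2035 mol/min; O₂ fed = 2035 × 2.180 = 4436 mol/min.
N₂ fed = 4436 × 79/21 = 16690 mol/min.
Fuel reacted = 0.708 × 407 → ξ = 288.2 mol/min.
Outlet (n = n₀ + ν ξ):
  C₃H₈: 407 − 1(288.2) = 118.8
  O₂: 4436 − 5(288.2) = 2996
  N₂: 16690 (inert)
  CO₂: 0 + 3(288.2) = 864.5
  H₂O: 0 + 4(288.2) = 1153
Total out = 118.8 + 2996 + 16690 + 864.5 + 1153 = 21820 mol/min.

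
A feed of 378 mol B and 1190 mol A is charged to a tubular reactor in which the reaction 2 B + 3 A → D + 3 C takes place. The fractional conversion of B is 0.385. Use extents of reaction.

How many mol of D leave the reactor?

72.8 mol

B reacted = 0.385 × 378 = 145.5 mol; ν_B = −2, so ξ = 145.5/2 = 72.77 mol.
Outlet amounts (n = n₀ + ν ξ):
  B: 378 − 2(72.77) = 232.5
  A: 1190 − 3(72.77) = 971.7
  D: 0 + 1(72.77) = 72.77
  C: 0 + 3(72.77) = 218.3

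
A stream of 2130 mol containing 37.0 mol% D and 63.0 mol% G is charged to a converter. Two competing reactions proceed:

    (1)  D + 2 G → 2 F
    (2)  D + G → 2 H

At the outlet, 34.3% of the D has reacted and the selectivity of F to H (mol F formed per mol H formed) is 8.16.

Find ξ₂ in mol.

Conversion of D: D consumed = 0.343 × 788.1 = 270.3 mol = 1ξ₁ + 1ξ₂.
Selectivity: 2ξ₁ / (2ξ₂) = 8.16 → ξ₁ = 8.16 ξ₂.
Substitute: (1·8.16 + 1) ξ₂ = 270.3 → ξ₂ = 29.51 mol, ξ₁ = 240.8 mol.
Outlet amounts (n = n₀ + Σ ν·ξ):
  D: 788.1 − 1(240.8) − 1(29.51) = 517.8
  G: 1342 − 2(240.8) − 1(29.51) = 830.8
  F: 0 + 2(240.8) = 481.6
  H: 0 + 2(29.51) = 59.02

ξ₂ = 29.5 mol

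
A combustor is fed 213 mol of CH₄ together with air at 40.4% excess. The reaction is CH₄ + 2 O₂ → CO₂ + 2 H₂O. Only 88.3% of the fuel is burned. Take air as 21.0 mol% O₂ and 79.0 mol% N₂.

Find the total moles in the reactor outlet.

3060 mol

Stoichiometric O₂ = 2 × 213 = 426 mol; O₂ fed = 426 × 1.404 = 598.1 mol.
N₂ fed = 598.1 × 79/21 = 2250 mol.
Fuel reacted = 0.883 × 213 → ξ = 188.1 mol.
Outlet (n = n₀ + ν ξ):
  CH₄: 213 − 1(188.1) = 24.92
  O₂: 598.1 − 2(188.1) = 221.9
  N₂: 2250 (inert)
  CO₂: 0 + 1(188.1) = 188.1
  H₂O: 0 + 2(188.1) = 376.2
Total out = 24.92 + 221.9 + 2250 + 188.1 + 376.2 = 3061 mol.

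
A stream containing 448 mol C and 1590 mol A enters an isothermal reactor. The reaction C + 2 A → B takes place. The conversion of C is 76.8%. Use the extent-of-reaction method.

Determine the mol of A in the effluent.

C reacted = 0.768 × 448 = 344.1 mol; ν_C = −1, so ξ = 344.1/1 = 344.1 mol.
Outlet amounts (n = n₀ + ν ξ):
  C: 448 − 1(344.1) = 103.9
  A: 1590 − 2(344.1) = 901.9
  B: 0 + 1(344.1) = 344.1

902 mol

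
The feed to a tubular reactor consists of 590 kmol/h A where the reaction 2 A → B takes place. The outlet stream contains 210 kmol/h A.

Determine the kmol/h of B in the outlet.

For A: n = n₀ − 2ξ → 210 = 590 − 2ξ, giving ξ = 190 kmol/h.
Outlet amounts (n = n₀ + ν ξ):
  A: 590 − 2(190) = 210
  B: 0 + 1(190) = 190

190 kmol/h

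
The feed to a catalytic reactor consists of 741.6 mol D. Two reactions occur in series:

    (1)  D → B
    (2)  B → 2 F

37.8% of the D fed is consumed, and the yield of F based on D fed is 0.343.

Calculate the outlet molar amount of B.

153 mol

Conversion of D: D consumed = 1ξ₁ = 0.378 × 741.6 → ξ₁ = 280.3 mol.
Yield of F: 2ξ₂ / 741.6 = 0.343 → ξ₂ = 127.2 mol.
Outlet amounts (n = n₀ + Σ ν·ξ):
  D: 741.6 − 1(280.3) = 461.3
  B: 0 + 1(280.3) − 1(127.2) = 153.1
  F: 0 + 2(127.2) = 254.4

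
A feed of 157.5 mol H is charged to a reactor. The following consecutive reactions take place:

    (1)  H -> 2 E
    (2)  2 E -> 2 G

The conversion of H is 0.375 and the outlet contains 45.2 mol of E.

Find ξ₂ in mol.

ξ₂ = 36.5 mol

Conversion of H: H consumed = 1ξ₁ = 0.375 × 157.5 → ξ₁ = 59.06 mol.
E balance: n_E = 0 + 2ξ₁ − 2ξ₂ = 45.2 → ξ₂ = (2·59.06 − 45.2)/2 = 36.46 mol.
Outlet amounts (n = n₀ + Σ ν·ξ):
  H: 157.5 − 1(59.06) = 98.44
  E: 0 + 2(59.06) − 2(36.46) = 45.2
  G: 0 + 2(36.46) = 72.92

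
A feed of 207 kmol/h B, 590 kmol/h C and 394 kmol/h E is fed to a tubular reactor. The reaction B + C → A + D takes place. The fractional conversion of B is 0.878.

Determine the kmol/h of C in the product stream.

408 kmol/h

B reacted = 0.878 × 207 = 181.7 kmol/h; ν_B = −1, so ξ = 181.7/1 = 181.7 kmol/h.
Outlet amounts (n = n₀ + ν ξ):
  B: 207 − 1(181.7) = 25.25
  C: 590 − 1(181.7) = 408.3
  A: 0 + 1(181.7) = 181.7
  D: 0 + 1(181.7) = 181.7
  E: 394 (inert)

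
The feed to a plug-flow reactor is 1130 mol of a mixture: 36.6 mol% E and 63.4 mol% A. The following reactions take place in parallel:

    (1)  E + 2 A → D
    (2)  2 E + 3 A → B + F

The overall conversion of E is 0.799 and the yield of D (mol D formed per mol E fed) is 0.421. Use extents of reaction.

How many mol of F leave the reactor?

78.2 mol

Yield of D: 1ξ₁ / 413.6 = 0.421 → ξ₁ = 174.1 mol.
Conversion of E: 1ξ₁ + 2ξ₂ = 0.799 × 413.6 = 330.5 → ξ₂ = 78.17 mol.
Outlet amounts (n = n₀ + Σ ν·ξ):
  E: 413.6 − 1(174.1) − 2(78.17) = 83.13
  A: 716.4 − 2(174.1) − 3(78.17) = 133.7
  D: 0 + 1(174.1) = 174.1
  B: 0 + 1(78.17) = 78.17
  F: 0 + 1(78.17) = 78.17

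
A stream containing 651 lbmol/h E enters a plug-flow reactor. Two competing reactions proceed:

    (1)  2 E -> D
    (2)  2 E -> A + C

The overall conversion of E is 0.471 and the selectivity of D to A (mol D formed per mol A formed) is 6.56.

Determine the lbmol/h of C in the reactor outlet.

20.3 lbmol/h

Conversion of E: E consumed = 0.471 × 651 = 306.6 lbmol/h = 2ξ₁ + 2ξ₂.
Selectivity: 1ξ₁ / (1ξ₂) = 6.56 → ξ₁ = 6.56 ξ₂.
Substitute: (2·6.56 + 2) ξ₂ = 306.6 → ξ₂ = 20.28 lbmol/h, ξ₁ = 133 lbmol/h.
Outlet amounts (n = n₀ + Σ ν·ξ):
  E: 651 − 2(133) − 2(20.28) = 344.4
  D: 0 + 1(133) = 133
  A: 0 + 1(20.28) = 20.28
  C: 0 + 1(20.28) = 20.28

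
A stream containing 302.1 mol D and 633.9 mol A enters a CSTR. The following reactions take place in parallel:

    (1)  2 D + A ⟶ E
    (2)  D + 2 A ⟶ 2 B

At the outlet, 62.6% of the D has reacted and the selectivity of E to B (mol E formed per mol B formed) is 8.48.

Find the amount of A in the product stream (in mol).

531 mol

Conversion of D: D consumed = 0.626 × 302.1 = 189.1 mol = 2ξ₁ + 1ξ₂.
Selectivity: 1ξ₁ / (2ξ₂) = 8.48 → ξ₁ = 16.96 ξ₂.
Substitute: (2·16.96 + 1) ξ₂ = 189.1 → ξ₂ = 5.416 mol, ξ₁ = 91.85 mol.
Outlet amounts (n = n₀ + Σ ν·ξ):
  D: 302.1 − 2(91.85) − 1(5.416) = 113
  A: 633.9 − 1(91.85) − 2(5.416) = 531.2
  E: 0 + 1(91.85) = 91.85
  B: 0 + 2(5.416) = 10.83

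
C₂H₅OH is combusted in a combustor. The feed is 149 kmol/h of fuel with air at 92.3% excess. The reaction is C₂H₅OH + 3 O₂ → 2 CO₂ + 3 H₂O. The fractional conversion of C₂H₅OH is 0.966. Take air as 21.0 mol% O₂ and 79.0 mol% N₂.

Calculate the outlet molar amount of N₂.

Stoichiometric O₂ = 3 × 149 = 447 kmol/h; O₂ fed = 447 × 1.923 = 859.6 kmol/h.
N₂ fed = 859.6 × 79/21 = 3234 kmol/h.
Fuel reacted = 0.966 × 149 → ξ = 143.9 kmol/h.
Outlet (n = n₀ + ν ξ):
  C₂H₅OH: 149 − 1(143.9) = 5.066
  O₂: 859.6 − 3(143.9) = 427.8
  N₂: 3234 (inert)
  CO₂: 0 + 2(143.9) = 287.9
  H₂O: 0 + 3(143.9) = 431.8

3230 kmol/h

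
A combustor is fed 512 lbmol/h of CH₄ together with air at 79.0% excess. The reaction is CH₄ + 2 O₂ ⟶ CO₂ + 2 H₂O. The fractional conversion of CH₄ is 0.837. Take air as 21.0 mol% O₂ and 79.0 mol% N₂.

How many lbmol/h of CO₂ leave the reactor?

Stoichiometric O₂ = 2 × 512 = 1024 lbmol/h; O₂ fed = 1024 × 1.790 = 1833 lbmol/h.
N₂ fed = 1833 × 79/21 = 6895 lbmol/h.
Fuel reacted = 0.837 × 512 → ξ = 428.5 lbmol/h.
Outlet (n = n₀ + ν ξ):
  CH₄: 512 − 1(428.5) = 83.46
  O₂: 1833 − 2(428.5) = 975.9
  N₂: 6895 (inert)
  CO₂: 0 + 1(428.5) = 428.5
  H₂O: 0 + 2(428.5) = 857.1

429 lbmol/h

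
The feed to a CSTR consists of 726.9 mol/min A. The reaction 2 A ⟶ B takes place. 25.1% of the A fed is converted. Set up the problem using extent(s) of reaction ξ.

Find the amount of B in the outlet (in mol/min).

91.2 mol/min

A reacted = 0.251 × 726.9 = 182.5 mol/min; ν_A = −2, so ξ = 182.5/2 = 91.23 mol/min.
Outlet amounts (n = n₀ + ν ξ):
  A: 726.9 − 2(91.23) = 544.4
  B: 0 + 1(91.23) = 91.23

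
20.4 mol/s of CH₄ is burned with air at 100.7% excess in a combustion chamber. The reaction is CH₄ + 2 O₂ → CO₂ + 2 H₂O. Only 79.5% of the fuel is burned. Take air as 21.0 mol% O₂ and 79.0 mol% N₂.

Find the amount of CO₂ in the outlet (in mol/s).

Stoichiometric O₂ = 2 × 20.4 = 40.8 mol/s; O₂ fed = 40.8 × 2.007 = 81.89 mol/s.
N₂ fed = 81.89 × 79/21 = 308 mol/s.
Fuel reacted = 0.795 × 20.4 → ξ = 16.22 mol/s.
Outlet (n = n₀ + ν ξ):
  CH₄: 20.4 − 1(16.22) = 4.182
  O₂: 81.89 − 2(16.22) = 49.45
  N₂: 308 (inert)
  CO₂: 0 + 1(16.22) = 16.22
  H₂O: 0 + 2(16.22) = 32.44

16.2 mol/s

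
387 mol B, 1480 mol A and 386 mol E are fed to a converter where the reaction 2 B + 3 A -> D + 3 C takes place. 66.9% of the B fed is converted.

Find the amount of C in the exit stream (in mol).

388 mol

B reacted = 0.669 × 387 = 258.9 mol; ν_B = −2, so ξ = 258.9/2 = 129.5 mol.
Outlet amounts (n = n₀ + ν ξ):
  B: 387 − 2(129.5) = 128.1
  A: 1480 − 3(129.5) = 1092
  D: 0 + 1(129.5) = 129.5
  C: 0 + 3(129.5) = 388.4
  E: 386 (inert)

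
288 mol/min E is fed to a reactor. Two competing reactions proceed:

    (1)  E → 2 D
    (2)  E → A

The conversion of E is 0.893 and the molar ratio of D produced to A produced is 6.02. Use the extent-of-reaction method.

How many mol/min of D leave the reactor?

386 mol/min

Conversion of E: E consumed = 0.893 × 288 = 257.2 mol/min = 1ξ₁ + 1ξ₂.
Selectivity: 2ξ₁ / (1ξ₂) = 6.02 → ξ₁ = 3.01 ξ₂.
Substitute: (1·3.01 + 1) ξ₂ = 257.2 → ξ₂ = 64.14 mol/min, ξ₁ = 193 mol/min.
Outlet amounts (n = n₀ + Σ ν·ξ):
  E: 288 − 1(193) − 1(64.14) = 30.82
  D: 0 + 2(193) = 386.1
  A: 0 + 1(64.14) = 64.14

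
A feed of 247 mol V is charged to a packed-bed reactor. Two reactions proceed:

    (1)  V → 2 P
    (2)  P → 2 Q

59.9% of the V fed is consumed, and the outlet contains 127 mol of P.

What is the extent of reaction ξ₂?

ξ₂ = 169 mol

Conversion of V: V consumed = 1ξ₁ = 0.599 × 247 → ξ₁ = 148 mol.
P balance: n_P = 0 + 2ξ₁ − 1ξ₂ = 127 → ξ₂ = (2·148 − 127)/1 = 168.9 mol.
Outlet amounts (n = n₀ + Σ ν·ξ):
  V: 247 − 1(148) = 99.05
  P: 0 + 2(148) − 1(168.9) = 127
  Q: 0 + 2(168.9) = 337.8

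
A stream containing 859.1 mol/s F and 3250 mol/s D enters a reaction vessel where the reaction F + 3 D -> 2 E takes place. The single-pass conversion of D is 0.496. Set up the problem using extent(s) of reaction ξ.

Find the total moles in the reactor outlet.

3030 mol/s

D reacted = 0.496 × 3250 = 1612 mol/s; ν_D = −3, so ξ = 1612/3 = 537.3 mol/s.
Outlet amounts (n = n₀ + ν ξ):
  F: 859.1 − 1(537.3) = 321.8
  D: 3250 − 3(537.3) = 1638
  E: 0 + 2(537.3) = 1075
Total out = 321.8 + 1638 + 1075 = 3034 mol/s.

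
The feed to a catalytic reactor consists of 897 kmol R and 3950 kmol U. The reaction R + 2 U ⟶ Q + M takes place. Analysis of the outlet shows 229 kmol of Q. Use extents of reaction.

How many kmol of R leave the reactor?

For Q: n = n₀ + 1ξ → 229 = 0 + 1ξ, giving ξ = 229 kmol.
Outlet amounts (n = n₀ + ν ξ):
  R: 897 − 1(229) = 668
  U: 3950 − 2(229) = 3492
  Q: 0 + 1(229) = 229
  M: 0 + 1(229) = 229

668 kmol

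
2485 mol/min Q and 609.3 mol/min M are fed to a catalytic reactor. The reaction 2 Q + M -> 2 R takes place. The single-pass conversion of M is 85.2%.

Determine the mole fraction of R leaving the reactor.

M reacted = 0.852 × 609.3 = 519.1 mol/min; ν_M = −1, so ξ = 519.1/1 = 519.1 mol/min.
Outlet amounts (n = n₀ + ν ξ):
  Q: 2485 − 2(519.1) = 1447
  M: 609.3 − 1(519.1) = 90.18
  R: 0 + 2(519.1) = 1038
Total out = 2575 mol/min; y_R = 1038 / 2575 = 0.4032.

0.403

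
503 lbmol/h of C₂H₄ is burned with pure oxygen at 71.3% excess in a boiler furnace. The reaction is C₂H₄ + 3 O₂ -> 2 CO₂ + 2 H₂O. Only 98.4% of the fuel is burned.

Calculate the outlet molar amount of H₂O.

Stoichiometric O₂ = 3 × 503 = 1509 lbmol/h; O₂ fed = 1509 × 1.713 = 2585 lbmol/h.
Fuel reacted = 0.984 × 503 → ξ = 495 lbmol/h.
Outlet (n = n₀ + ν ξ):
  C₂H₄: 503 − 1(495) = 8.048
  O₂: 2585 − 3(495) = 1100
  CO₂: 0 + 2(495) = 989.9
  H₂O: 0 + 2(495) = 989.9

990 lbmol/h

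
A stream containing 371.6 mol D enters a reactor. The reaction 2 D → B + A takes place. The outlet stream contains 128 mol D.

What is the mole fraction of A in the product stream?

0.328

For D: n = n₀ − 2ξ → 128 = 371.6 − 2ξ, giving ξ = 121.8 mol.
Outlet amounts (n = n₀ + ν ξ):
  D: 371.6 − 2(121.8) = 128
  B: 0 + 1(121.8) = 121.8
  A: 0 + 1(121.8) = 121.8
Total out = 371.6 mol; y_A = 121.8 / 371.6 = 0.3278.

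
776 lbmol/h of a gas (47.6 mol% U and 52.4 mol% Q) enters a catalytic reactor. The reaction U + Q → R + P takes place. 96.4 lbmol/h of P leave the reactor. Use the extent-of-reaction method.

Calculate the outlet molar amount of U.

273 lbmol/h

For P: n = n₀ + 1ξ → 96.4 = 0 + 1ξ, giving ξ = 96.4 lbmol/h.
Outlet amounts (n = n₀ + ν ξ):
  U: 369.4 − 1(96.4) = 273
  Q: 406.6 − 1(96.4) = 310.2
  R: 0 + 1(96.4) = 96.4
  P: 0 + 1(96.4) = 96.4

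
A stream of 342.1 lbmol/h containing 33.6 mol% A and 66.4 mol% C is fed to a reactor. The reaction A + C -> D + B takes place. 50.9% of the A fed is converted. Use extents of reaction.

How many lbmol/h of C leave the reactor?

A reacted = 0.509 × 114.9 = 58.51 lbmol/h; ν_A = −1, so ξ = 58.51/1 = 58.51 lbmol/h.
Outlet amounts (n = n₀ + ν ξ):
  A: 114.9 − 1(58.51) = 56.44
  C: 227.2 − 1(58.51) = 168.6
  D: 0 + 1(58.51) = 58.51
  B: 0 + 1(58.51) = 58.51

169 lbmol/h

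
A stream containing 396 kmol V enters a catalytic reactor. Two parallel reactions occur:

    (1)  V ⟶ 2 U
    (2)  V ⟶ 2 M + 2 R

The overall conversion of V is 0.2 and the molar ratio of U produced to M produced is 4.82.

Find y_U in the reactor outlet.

0.261

Conversion of V: V consumed = 0.2 × 396 = 79.2 kmol = 1ξ₁ + 1ξ₂.
Selectivity: 2ξ₁ / (2ξ₂) = 4.82 → ξ₁ = 4.82 ξ₂.
Substitute: (1·4.82 + 1) ξ₂ = 79.2 → ξ₂ = 13.61 kmol, ξ₁ = 65.59 kmol.
Outlet amounts (n = n₀ + Σ ν·ξ):
  V: 396 − 1(65.59) − 1(13.61) = 316.8
  U: 0 + 2(65.59) = 131.2
  M: 0 + 2(13.61) = 27.22
  R: 0 + 2(13.61) = 27.22
Total out = 502.4 kmol; y_U = 131.2 / 502.4 = 0.2611.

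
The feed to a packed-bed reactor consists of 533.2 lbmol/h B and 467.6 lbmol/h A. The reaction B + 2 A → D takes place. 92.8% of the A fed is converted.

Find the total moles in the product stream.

A reacted = 0.928 × 467.6 = 433.9 lbmol/h; ν_A = −2, so ξ = 433.9/2 = 217 lbmol/h.
Outlet amounts (n = n₀ + ν ξ):
  B: 533.2 − 1(217) = 316.2
  A: 467.6 − 2(217) = 33.67
  D: 0 + 1(217) = 217
Total out = 316.2 + 33.67 + 217 = 566.9 lbmol/h.

567 lbmol/h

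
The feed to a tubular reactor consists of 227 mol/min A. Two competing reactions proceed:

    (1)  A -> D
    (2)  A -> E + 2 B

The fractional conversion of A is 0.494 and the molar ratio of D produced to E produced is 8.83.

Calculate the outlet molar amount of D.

101 mol/min

Conversion of A: A consumed = 0.494 × 227 = 112.1 mol/min = 1ξ₁ + 1ξ₂.
Selectivity: 1ξ₁ / (1ξ₂) = 8.83 → ξ₁ = 8.83 ξ₂.
Substitute: (1·8.83 + 1) ξ₂ = 112.1 → ξ₂ = 11.41 mol/min, ξ₁ = 100.7 mol/min.
Outlet amounts (n = n₀ + Σ ν·ξ):
  A: 227 − 1(100.7) − 1(11.41) = 114.9
  D: 0 + 1(100.7) = 100.7
  E: 0 + 1(11.41) = 11.41
  B: 0 + 2(11.41) = 22.82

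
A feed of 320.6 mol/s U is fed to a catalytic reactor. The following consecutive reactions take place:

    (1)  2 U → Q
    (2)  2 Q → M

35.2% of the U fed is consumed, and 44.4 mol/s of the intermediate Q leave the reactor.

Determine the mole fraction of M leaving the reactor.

0.0233

Conversion of U: U consumed = 2ξ₁ = 0.352 × 320.6 → ξ₁ = 56.43 mol/s.
Q balance: n_Q = 0 + 1ξ₁ − 2ξ₂ = 44.4 → ξ₂ = (1·56.43 − 44.4)/2 = 6.013 mol/s.
Outlet amounts (n = n₀ + Σ ν·ξ):
  U: 320.6 − 2(56.43) = 207.7
  Q: 0 + 1(56.43) − 2(6.013) = 44.4
  M: 0 + 1(6.013) = 6.013
Total out = 258.2 mol/s; y_M = 6.013 / 258.2 = 0.02329.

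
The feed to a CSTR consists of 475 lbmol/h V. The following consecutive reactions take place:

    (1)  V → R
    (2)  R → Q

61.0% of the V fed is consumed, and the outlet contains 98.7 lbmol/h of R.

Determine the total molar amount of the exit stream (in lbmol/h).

475 lbmol/h

Conversion of V: V consumed = 1ξ₁ = 0.61 × 475 → ξ₁ = 289.8 lbmol/h.
R balance: n_R = 0 + 1ξ₁ − 1ξ₂ = 98.7 → ξ₂ = (1·289.8 − 98.7)/1 = 191.1 lbmol/h.
Outlet amounts (n = n₀ + Σ ν·ξ):
  V: 475 − 1(289.8) = 185.2
  R: 0 + 1(289.8) − 1(191.1) = 98.7
  Q: 0 + 1(191.1) = 191.1
Total out = 185.2 + 98.7 + 191.1 = 475 lbmol/h.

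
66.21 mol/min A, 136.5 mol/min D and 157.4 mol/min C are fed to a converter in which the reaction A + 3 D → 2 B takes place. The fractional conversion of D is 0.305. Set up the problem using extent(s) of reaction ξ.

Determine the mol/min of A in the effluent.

D reacted = 0.305 × 136.5 = 41.63 mol/min; ν_D = −3, so ξ = 41.63/3 = 13.88 mol/min.
Outlet amounts (n = n₀ + ν ξ):
  A: 66.21 − 1(13.88) = 52.33
  D: 136.5 − 3(13.88) = 94.87
  B: 0 + 2(13.88) = 27.75
  C: 157.4 (inert)

52.3 mol/min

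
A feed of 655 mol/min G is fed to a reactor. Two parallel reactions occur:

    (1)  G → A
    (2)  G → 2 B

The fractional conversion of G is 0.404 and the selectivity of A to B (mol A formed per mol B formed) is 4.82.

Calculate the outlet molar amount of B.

49.7 mol/min

Conversion of G: G consumed = 0.404 × 655 = 264.6 mol/min = 1ξ₁ + 1ξ₂.
Selectivity: 1ξ₁ / (2ξ₂) = 4.82 → ξ₁ = 9.64 ξ₂.
Substitute: (1·9.64 + 1) ξ₂ = 264.6 → ξ₂ = 24.87 mol/min, ξ₁ = 239.7 mol/min.
Outlet amounts (n = n₀ + Σ ν·ξ):
  G: 655 − 1(239.7) − 1(24.87) = 390.4
  A: 0 + 1(239.7) = 239.7
  B: 0 + 2(24.87) = 49.74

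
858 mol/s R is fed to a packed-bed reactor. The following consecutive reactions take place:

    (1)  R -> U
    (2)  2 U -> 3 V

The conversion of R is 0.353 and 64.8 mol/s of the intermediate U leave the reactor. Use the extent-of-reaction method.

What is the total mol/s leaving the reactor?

Conversion of R: R consumed = 1ξ₁ = 0.353 × 858 → ξ₁ = 302.9 mol/s.
U balance: n_U = 0 + 1ξ₁ − 2ξ₂ = 64.8 → ξ₂ = (1·302.9 − 64.8)/2 = 119 mol/s.
Outlet amounts (n = n₀ + Σ ν·ξ):
  R: 858 − 1(302.9) = 555.1
  U: 0 + 1(302.9) − 2(119) = 64.8
  V: 0 + 3(119) = 357.1
Total out = 555.1 + 64.8 + 357.1 = 977 mol/s.

977 mol/s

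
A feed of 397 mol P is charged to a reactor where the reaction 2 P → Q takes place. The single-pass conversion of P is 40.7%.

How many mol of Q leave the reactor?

80.8 mol

P reacted = 0.407 × 397 = 161.6 mol; ν_P = −2, so ξ = 161.6/2 = 80.79 mol.
Outlet amounts (n = n₀ + ν ξ):
  P: 397 − 2(80.79) = 235.4
  Q: 0 + 1(80.79) = 80.79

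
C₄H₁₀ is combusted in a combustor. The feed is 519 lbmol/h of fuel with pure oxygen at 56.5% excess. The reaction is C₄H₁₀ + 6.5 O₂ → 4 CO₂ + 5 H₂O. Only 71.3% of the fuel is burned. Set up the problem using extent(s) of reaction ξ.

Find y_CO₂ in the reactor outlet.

Stoichiometric O₂ = 6.5 × 519 = 3374 lbmol/h; O₂ fed = 3374 × 1.565 = 5280 lbmol/h.
Fuel reacted = 0.713 × 519 → ξ = 370 lbmol/h.
Outlet (n = n₀ + ν ξ):
  C₄H₁₀: 519 − 1(370) = 149
  O₂: 5280 − 6.5(370) = 2874
  CO₂: 0 + 4(370) = 1480
  H₂O: 0 + 5(370) = 1850
Total out = 6354 lbmol/h; y_CO₂ = 1480 / 6354 = 0.233.

0.233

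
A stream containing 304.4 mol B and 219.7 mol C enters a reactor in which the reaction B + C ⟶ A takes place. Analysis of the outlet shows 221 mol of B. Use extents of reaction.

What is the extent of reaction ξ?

ξ = 83.4 mol

For B: n = n₀ − 1ξ → 221 = 304.4 − 1ξ, giving ξ = 83.4 mol.
Outlet amounts (n = n₀ + ν ξ):
  B: 304.4 − 1(83.4) = 221
  C: 219.7 − 1(83.4) = 136.3
  A: 0 + 1(83.4) = 83.4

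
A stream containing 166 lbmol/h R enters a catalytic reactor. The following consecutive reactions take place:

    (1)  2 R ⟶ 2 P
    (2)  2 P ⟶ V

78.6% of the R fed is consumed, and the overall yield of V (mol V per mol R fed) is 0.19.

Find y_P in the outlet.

Conversion of R: R consumed = 2ξ₁ = 0.786 × 166 → ξ₁ = 65.24 lbmol/h.
Yield of V: 1ξ₂ / 166 = 0.19 → ξ₂ = 31.54 lbmol/h.
Outlet amounts (n = n₀ + Σ ν·ξ):
  R: 166 − 2(65.24) = 35.52
  P: 0 + 2(65.24) − 2(31.54) = 67.4
  V: 0 + 1(31.54) = 31.54
Total out = 134.5 lbmol/h; y_P = 67.4 / 134.5 = 0.5012.

0.501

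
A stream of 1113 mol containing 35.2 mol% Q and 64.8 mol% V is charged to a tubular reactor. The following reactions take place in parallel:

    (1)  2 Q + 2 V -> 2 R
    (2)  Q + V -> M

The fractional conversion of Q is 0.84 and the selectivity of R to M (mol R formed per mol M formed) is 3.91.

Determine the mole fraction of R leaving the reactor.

Conversion of Q: Q consumed = 0.84 × 391.8 = 329.1 mol = 2ξ₁ + 1ξ₂.
Selectivity: 2ξ₁ / (1ξ₂) = 3.91 → ξ₁ = 1.955 ξ₂.
Substitute: (2·1.955 + 1) ξ₂ = 329.1 → ξ₂ = 67.02 mol, ξ₁ = 131 mol.
Outlet amounts (n = n₀ + Σ ν·ξ):
  Q: 391.8 − 2(131) − 1(67.02) = 62.68
  V: 721.2 − 2(131) − 1(67.02) = 392.1
  R: 0 + 2(131) = 262.1
  M: 0 + 1(67.02) = 67.02
Total out = 783.9 mol; y_R = 262.1 / 783.9 = 0.3343.

0.334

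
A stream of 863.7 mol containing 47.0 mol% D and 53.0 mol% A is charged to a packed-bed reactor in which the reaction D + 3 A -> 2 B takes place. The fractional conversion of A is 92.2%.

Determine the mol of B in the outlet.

A reacted = 0.922 × 457.8 = 422.1 mol; ν_A = −3, so ξ = 422.1/3 = 140.7 mol.
Outlet amounts (n = n₀ + ν ξ):
  D: 405.9 − 1(140.7) = 265.3
  A: 457.8 − 3(140.7) = 35.71
  B: 0 + 2(140.7) = 281.4

281 mol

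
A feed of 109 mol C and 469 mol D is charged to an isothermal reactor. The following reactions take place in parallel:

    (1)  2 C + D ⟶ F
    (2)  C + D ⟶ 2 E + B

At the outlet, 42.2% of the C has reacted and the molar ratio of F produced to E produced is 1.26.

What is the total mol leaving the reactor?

Conversion of C: C consumed = 0.422 × 109 = 46 mol = 2ξ₁ + 1ξ₂.
Selectivity: 1ξ₁ / (2ξ₂) = 1.26 → ξ₁ = 2.52 ξ₂.
Substitute: (2·2.52 + 1) ξ₂ = 46 → ξ₂ = 7.616 mol, ξ₁ = 19.19 mol.
Outlet amounts (n = n₀ + Σ ν·ξ):
  C: 109 − 2(19.19) − 1(7.616) = 63
  D: 469 − 1(19.19) − 1(7.616) = 442.2
  F: 0 + 1(19.19) = 19.19
  E: 0 + 2(7.616) = 15.23
  B: 0 + 1(7.616) = 7.616
Total out = 63 + 442.2 + 19.19 + 15.23 + 7.616 = 547.2 mol.

547 mol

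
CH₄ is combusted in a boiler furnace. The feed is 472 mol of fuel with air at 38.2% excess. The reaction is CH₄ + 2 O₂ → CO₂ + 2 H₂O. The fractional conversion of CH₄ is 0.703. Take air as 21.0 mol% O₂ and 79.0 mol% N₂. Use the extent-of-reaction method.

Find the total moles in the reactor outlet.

Stoichiometric O₂ = 2 × 472 = 944 mol; O₂ fed = 944 × 1.382 = 1305 mol.
N₂ fed = 1305 × 79/21 = 4908 mol.
Fuel reacted = 0.703 × 472 → ξ = 331.8 mol.
Outlet (n = n₀ + ν ξ):
  CH₄: 472 − 1(331.8) = 140.2
  O₂: 1305 − 2(331.8) = 641
  N₂: 4908 (inert)
  CO₂: 0 + 1(331.8) = 331.8
  H₂O: 0 + 2(331.8) = 663.6
Total out = 140.2 + 641 + 4908 + 331.8 + 663.6 = 6684 mol.

6680 mol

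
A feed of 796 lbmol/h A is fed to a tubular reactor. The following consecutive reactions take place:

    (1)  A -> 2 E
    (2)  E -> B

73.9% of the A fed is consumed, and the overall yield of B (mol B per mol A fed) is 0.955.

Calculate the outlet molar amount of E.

Conversion of A: A consumed = 1ξ₁ = 0.739 × 796 → ξ₁ = 588.2 lbmol/h.
Yield of B: 1ξ₂ / 796 = 0.955 → ξ₂ = 760.2 lbmol/h.
Outlet amounts (n = n₀ + Σ ν·ξ):
  A: 796 − 1(588.2) = 207.8
  E: 0 + 2(588.2) − 1(760.2) = 416.3
  B: 0 + 1(760.2) = 760.2

416 lbmol/h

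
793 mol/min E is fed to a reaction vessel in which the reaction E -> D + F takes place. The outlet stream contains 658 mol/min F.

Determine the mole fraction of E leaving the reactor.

For F: n = n₀ + 1ξ → 658 = 0 + 1ξ, giving ξ = 658 mol/min.
Outlet amounts (n = n₀ + ν ξ):
  E: 793 − 1(658) = 135
  D: 0 + 1(658) = 658
  F: 0 + 1(658) = 658
Total out = 1451 mol/min; y_E = 135 / 1451 = 0.09304.

0.093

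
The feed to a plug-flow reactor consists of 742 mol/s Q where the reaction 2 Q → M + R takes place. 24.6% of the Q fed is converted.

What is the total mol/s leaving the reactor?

742 mol/s

Q reacted = 0.246 × 742 = 182.5 mol/s; ν_Q = −2, so ξ = 182.5/2 = 91.27 mol/s.
Outlet amounts (n = n₀ + ν ξ):
  Q: 742 − 2(91.27) = 559.5
  M: 0 + 1(91.27) = 91.27
  R: 0 + 1(91.27) = 91.27
Total out = 559.5 + 91.27 + 91.27 = 742 mol/s.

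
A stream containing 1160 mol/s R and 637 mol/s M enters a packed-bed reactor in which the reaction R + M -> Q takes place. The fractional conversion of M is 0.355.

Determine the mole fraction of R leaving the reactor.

0.594

M reacted = 0.355 × 637 = 226.1 mol/s; ν_M = −1, so ξ = 226.1/1 = 226.1 mol/s.
Outlet amounts (n = n₀ + ν ξ):
  R: 1160 − 1(226.1) = 933.9
  M: 637 − 1(226.1) = 410.9
  Q: 0 + 1(226.1) = 226.1
Total out = 1571 mol/s; y_R = 933.9 / 1571 = 0.5945.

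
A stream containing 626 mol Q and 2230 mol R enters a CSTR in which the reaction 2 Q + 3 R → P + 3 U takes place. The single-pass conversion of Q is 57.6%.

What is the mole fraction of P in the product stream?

0.0674

Q reacted = 0.576 × 626 = 360.6 mol; ν_Q = −2, so ξ = 360.6/2 = 180.3 mol.
Outlet amounts (n = n₀ + ν ξ):
  Q: 626 − 2(180.3) = 265.4
  R: 2230 − 3(180.3) = 1689
  P: 0 + 1(180.3) = 180.3
  U: 0 + 3(180.3) = 540.9
Total out = 2676 mol; y_P = 180.3 / 2676 = 0.06738.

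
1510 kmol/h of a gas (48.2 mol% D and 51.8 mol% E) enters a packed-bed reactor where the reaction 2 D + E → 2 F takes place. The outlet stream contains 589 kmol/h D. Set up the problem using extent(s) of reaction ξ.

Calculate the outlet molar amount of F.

139 kmol/h

For D: n = n₀ − 2ξ → 589 = 727.8 − 2ξ, giving ξ = 69.41 kmol/h.
Outlet amounts (n = n₀ + ν ξ):
  D: 727.8 − 2(69.41) = 589
  E: 782.2 − 1(69.41) = 712.8
  F: 0 + 2(69.41) = 138.8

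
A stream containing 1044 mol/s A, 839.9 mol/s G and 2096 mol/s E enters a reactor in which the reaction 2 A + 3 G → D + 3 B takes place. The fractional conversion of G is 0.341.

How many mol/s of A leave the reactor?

853 mol/s

G reacted = 0.341 × 839.9 = 286.4 mol/s; ν_G = −3, so ξ = 286.4/3 = 95.47 mol/s.
Outlet amounts (n = n₀ + ν ξ):
  A: 1044 − 2(95.47) = 853.1
  G: 839.9 − 3(95.47) = 553.5
  D: 0 + 1(95.47) = 95.47
  B: 0 + 3(95.47) = 286.4
  E: 2096 (inert)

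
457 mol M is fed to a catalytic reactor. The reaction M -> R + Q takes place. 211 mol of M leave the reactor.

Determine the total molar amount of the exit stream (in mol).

For M: n = n₀ − 1ξ → 211 = 457 − 1ξ, giving ξ = 246 mol.
Outlet amounts (n = n₀ + ν ξ):
  M: 457 − 1(246) = 211
  R: 0 + 1(246) = 246
  Q: 0 + 1(246) = 246
Total out = 211 + 246 + 246 = 703 mol.

703 mol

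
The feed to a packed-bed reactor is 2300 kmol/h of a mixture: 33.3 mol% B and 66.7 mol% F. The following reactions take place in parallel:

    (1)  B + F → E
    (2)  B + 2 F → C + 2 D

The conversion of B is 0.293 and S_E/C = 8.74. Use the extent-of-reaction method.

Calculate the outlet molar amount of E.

201 kmol/h

Conversion of B: B consumed = 0.293 × 765.9 = 224.4 kmol/h = 1ξ₁ + 1ξ₂.
Selectivity: 1ξ₁ / (1ξ₂) = 8.74 → ξ₁ = 8.74 ξ₂.
Substitute: (1·8.74 + 1) ξ₂ = 224.4 → ξ₂ = 23.04 kmol/h, ξ₁ = 201.4 kmol/h.
Outlet amounts (n = n₀ + Σ ν·ξ):
  B: 765.9 − 1(201.4) − 1(23.04) = 541.5
  F: 1534 − 1(201.4) − 2(23.04) = 1287
  E: 0 + 1(201.4) = 201.4
  C: 0 + 1(23.04) = 23.04
  D: 0 + 2(23.04) = 46.08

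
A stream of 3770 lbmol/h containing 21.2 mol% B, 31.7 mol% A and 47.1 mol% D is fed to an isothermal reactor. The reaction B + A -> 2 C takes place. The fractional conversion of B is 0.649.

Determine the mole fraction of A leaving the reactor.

B reacted = 0.649 × 799.2 = 518.7 lbmol/h; ν_B = −1, so ξ = 518.7/1 = 518.7 lbmol/h.
Outlet amounts (n = n₀ + ν ξ):
  B: 799.2 − 1(518.7) = 280.5
  A: 1195 − 1(518.7) = 676.4
  C: 0 + 2(518.7) = 1037
  D: 1776 (inert)
Total out = 3770 lbmol/h; y_A = 676.4 / 3770 = 0.1794.

0.179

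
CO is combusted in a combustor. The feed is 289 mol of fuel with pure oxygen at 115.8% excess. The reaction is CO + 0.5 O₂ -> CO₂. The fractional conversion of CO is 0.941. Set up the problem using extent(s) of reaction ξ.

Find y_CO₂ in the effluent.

Stoichiometric O₂ = 0.5 × 289 = 144.5 mol; O₂ fed = 144.5 × 2.158 = 311.8 mol.
Fuel reacted = 0.941 × 289 → ξ = 271.9 mol.
Outlet (n = n₀ + ν ξ):
  CO: 289 − 1(271.9) = 17.05
  O₂: 311.8 − 0.5(271.9) = 175.9
  CO₂: 0 + 1(271.9) = 271.9
Total out = 464.9 mol; y_CO₂ = 271.9 / 464.9 = 0.585.

0.585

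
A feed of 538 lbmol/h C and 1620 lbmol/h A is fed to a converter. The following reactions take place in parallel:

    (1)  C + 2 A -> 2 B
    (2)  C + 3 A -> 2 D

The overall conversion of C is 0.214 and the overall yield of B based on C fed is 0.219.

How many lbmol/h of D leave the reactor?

Yield of B: 2ξ₁ / 538 = 0.219 → ξ₁ = 58.91 lbmol/h.
Conversion of C: 1ξ₁ + 1ξ₂ = 0.214 × 538 = 115.1 → ξ₂ = 56.22 lbmol/h.
Outlet amounts (n = n₀ + Σ ν·ξ):
  C: 538 − 1(58.91) − 1(56.22) = 422.9
  A: 1620 − 2(58.91) − 3(56.22) = 1334
  B: 0 + 2(58.91) = 117.8
  D: 0 + 2(56.22) = 112.4

112 lbmol/h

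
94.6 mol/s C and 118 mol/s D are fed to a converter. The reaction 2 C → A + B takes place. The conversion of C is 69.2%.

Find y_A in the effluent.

0.154

C reacted = 0.692 × 94.6 = 65.46 mol/s; ν_C = −2, so ξ = 65.46/2 = 32.73 mol/s.
Outlet amounts (n = n₀ + ν ξ):
  C: 94.6 − 2(32.73) = 29.14
  A: 0 + 1(32.73) = 32.73
  B: 0 + 1(32.73) = 32.73
  D: 118 (inert)
Total out = 212.6 mol/s; y_A = 32.73 / 212.6 = 0.154.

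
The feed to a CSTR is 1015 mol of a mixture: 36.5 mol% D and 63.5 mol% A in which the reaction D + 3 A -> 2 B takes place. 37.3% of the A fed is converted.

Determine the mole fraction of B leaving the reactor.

A reacted = 0.373 × 644.5 = 240.4 mol; ν_A = −3, so ξ = 240.4/3 = 80.14 mol.
Outlet amounts (n = n₀ + ν ξ):
  D: 370.5 − 1(80.14) = 290.3
  A: 644.5 − 3(80.14) = 404.1
  B: 0 + 2(80.14) = 160.3
Total out = 854.7 mol; y_B = 160.3 / 854.7 = 0.1875.

0.188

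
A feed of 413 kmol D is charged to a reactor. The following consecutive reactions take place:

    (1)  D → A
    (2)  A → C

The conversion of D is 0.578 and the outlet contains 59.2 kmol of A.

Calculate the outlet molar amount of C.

180 kmol

Conversion of D: D consumed = 1ξ₁ = 0.578 × 413 → ξ₁ = 238.7 kmol.
A balance: n_A = 0 + 1ξ₁ − 1ξ₂ = 59.2 → ξ₂ = (1·238.7 − 59.2)/1 = 179.5 kmol.
Outlet amounts (n = n₀ + Σ ν·ξ):
  D: 413 − 1(238.7) = 174.3
  A: 0 + 1(238.7) − 1(179.5) = 59.2
  C: 0 + 1(179.5) = 179.5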